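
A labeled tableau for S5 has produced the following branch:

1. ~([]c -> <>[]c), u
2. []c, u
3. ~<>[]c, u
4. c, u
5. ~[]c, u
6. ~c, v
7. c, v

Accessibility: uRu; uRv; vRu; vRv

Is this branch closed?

Both c and ~c appear at v.

Yes, closed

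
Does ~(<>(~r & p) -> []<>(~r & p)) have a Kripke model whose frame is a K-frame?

1. ~(<>(~r & p) -> []<>(~r & p)), w0
2. <>(~r & p), w0
3. ~[]<>(~r & p), w0
4. ~r & p, w1
5. ~r, w1
6. p, w1
7. ~<>(~r & p), w2
Accessibility: w0Rw1, w0Rw2

Satisfiable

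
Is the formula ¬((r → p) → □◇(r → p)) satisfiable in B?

1. ¬((r → p) → □◇(r → p)), w0
2. r → p, w0   [¬→-rule on 1]
3. ¬□◇(r → p), w0   [¬→-rule on 1]
4. p, w0   [→-rule on 2 (branches; this branch)]
5. ¬◇(r → p), w1   [¬□-rule on 3: fresh world w1, w0Rw1]
6. ¬(r → p), w0   [¬◇-rule on 5 via w1Rw0]
7. r, w0   [¬→-rule on 6]
8. ¬p, w0   [¬→-rule on 6]
Accessibility: w0Rw0, w0Rw1, w1Rw0, w1Rw1
Branch closes: p and ¬p both at w0.
All branches of the tableau close; one closing branch shown above.

Unsatisfiable (every branch closes)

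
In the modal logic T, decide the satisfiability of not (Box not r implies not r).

1. not (Box not r implies not r), u
2. Box not r, u
3. r, u
4. not r, u
Accessibility: uRu
Branch closes: r and not r both at u.
All branches of the tableau close; one closing branch shown above.

Unsatisfiable (every branch closes)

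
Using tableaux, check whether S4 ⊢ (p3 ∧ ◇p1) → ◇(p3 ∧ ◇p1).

Yes, valid

Tableau for the negation ¬((p3 ∧ ◇p1) → ◇(p3 ∧ ◇p1)):
1. ¬((p3 ∧ ◇p1) → ◇(p3 ∧ ◇p1)), 0
2. p3 ∧ ◇p1, 0   [¬→-rule on 1]
3. ¬◇(p3 ∧ ◇p1), 0   [¬→-rule on 1]
4. p3, 0   [∧-rule on 2]
5. ◇p1, 0   [∧-rule on 2]
6. ¬(p3 ∧ ◇p1), 0   [¬◇-rule on 3 via 0R0]
7. ¬◇p1, 0   [¬∧-rule on 6 (branches; this branch)]
8. ¬p1, 0   [¬◇-rule on 7 via 0R0]
9. p1, 1   [◇-rule on 5: fresh world 1, 0R1]
10. ¬(p3 ∧ ◇p1), 1   [¬◇-rule on 3 via 0R1]
11. ¬p1, 1   [¬◇-rule on 7 via 0R1]
Accessibility: 0R0, 0R1, 1R1
Branch closes: p1 and ¬p1 both at 1.
Every branch of the negation's tableau closes; the branch above is one of them.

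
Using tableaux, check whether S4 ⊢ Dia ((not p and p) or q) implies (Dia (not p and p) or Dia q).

Yes, valid

Tableau for the negation not (Dia ((not p and p) or q) implies (Dia (not p and p) or Dia q)):
1. not (Dia ((not p and p) or q) implies (Dia (not p and p) or Dia q)), w0
2. Dia ((not p and p) or q), w0   [neg-implies-rule on 1]
3. not (Dia (not p and p) or Dia q), w0   [neg-implies-rule on 1]
4. not Dia (not p and p), w0   [neg-or-rule on 3]
5. not Dia q, w0   [neg-or-rule on 3]
6. not (not p and p), w0   [neg-Dia-rule on 4 via w0Rw0]
7. not q, w0   [neg-Dia-rule on 5 via w0Rw0]
8. not p, w0   [neg-and-rule on 6 (branches; this branch)]
9. (not p and p) or q, w1   [Dia-rule on 2: fresh world w1, w0Rw1]
10. not (not p and p), w1   [neg-Dia-rule on 4 via w0Rw1]
11. not q, w1   [neg-Dia-rule on 5 via w0Rw1]
12. not p and p, w1   [or-rule on 9 (branches; this branch)]
13. not p, w1   [and-rule on 12]
14. p, w1   [and-rule on 12]
Accessibility: w0Rw0, w0Rw1, w1Rw1
Branch closes: p and not p both at w1.
Every branch of the negation's tableau closes; the branch above is one of them.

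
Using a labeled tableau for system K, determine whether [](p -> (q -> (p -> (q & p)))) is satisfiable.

1. [](p -> (q -> (p -> (q & p)))), w0

Satisfiable (open branch found)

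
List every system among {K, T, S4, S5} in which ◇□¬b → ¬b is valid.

S5-tableau for the negation ¬(◇□¬b → ¬b):
1. ¬(◇□¬b → ¬b), 0
2. ◇□¬b, 0
3. b, 0
4. □¬b, 1
5. ¬b, 0
Accessibility: 0R0, 0R1, 1R0, 1R1
Branch closes: b and ¬b both at 0.
Every branch closes (one shown): valid in S5.
S4-tableau for the negation ¬(◇□¬b → ¬b):
1. ¬(◇□¬b → ¬b), 0
2. ◇□¬b, 0
3. b, 0
4. □¬b, 1
5. ¬b, 1
Accessibility: 0R0, 0R1, 1R1
Complete open branch: countermodel on an S4-frame, so not valid in S4, nor in K, T (the same frame is also a K-frame and a T-frame).

S5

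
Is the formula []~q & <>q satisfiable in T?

1. []~q & <>q, w0
2. []~q, w0   [&-rule on 1]
3. <>q, w0   [&-rule on 1]
4. ~q, w0   [[]-rule on 2 via w0Rw0]
5. q, w1   [<>-rule on 3: fresh world w1, w0Rw1]
6. ~q, w1   [[]-rule on 2 via w0Rw1]
Accessibility: w0Rw0, w0Rw1, w1Rw1
Branch closes: q and ~q both at w1.
All branches of the tableau close; one closing branch shown above.

Unsatisfiable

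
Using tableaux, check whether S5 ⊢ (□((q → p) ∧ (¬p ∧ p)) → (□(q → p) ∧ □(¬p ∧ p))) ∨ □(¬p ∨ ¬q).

Tableau for the negation ¬((□((q → p) ∧ (¬p ∧ p)) → (□(q → p) ∧ □(¬p ∧ p))) ∨ □(¬p ∨ ¬q)):
1. ¬((□((q → p) ∧ (¬p ∧ p)) → (□(q → p) ∧ □(¬p ∧ p))) ∨ □(¬p ∨ ¬q)), w0
2. ¬(□((q → p) ∧ (¬p ∧ p)) → (□(q → p) ∧ □(¬p ∧ p))), w0   [¬∨-rule on 1]
3. ¬□(¬p ∨ ¬q), w0   [¬∨-rule on 1]
4. □((q → p) ∧ (¬p ∧ p)), w0   [¬→-rule on 2]
5. ¬(□(q → p) ∧ □(¬p ∧ p)), w0   [¬→-rule on 2]
6. (q → p) ∧ (¬p ∧ p), w0   [□-rule on 4 via w0Rw0]
7. q → p, w0   [∧-rule on 6]
8. ¬p ∧ p, w0   [∧-rule on 6]
9. ¬p, w0   [∧-rule on 8]
10. p, w0   [∧-rule on 8]
Accessibility: w0Rw0
Branch closes: p and ¬p both at w0.
Every branch of the negation's tableau closes; the branch above is one of them.

Yes, valid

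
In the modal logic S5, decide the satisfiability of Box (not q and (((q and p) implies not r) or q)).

1. Box (not q and (((q and p) implies not r) or q)), u
2. not q and (((q and p) implies not r) or q), u
3. not q, u
4. ((q and p) implies not r) or q, u
5. (q and p) implies not r, u
6. not r, u
Accessibility: uRu

Satisfiable (open branch found)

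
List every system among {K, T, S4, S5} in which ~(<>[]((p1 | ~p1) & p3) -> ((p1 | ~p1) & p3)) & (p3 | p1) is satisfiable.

K, T, S4

S4-tableau for the formula:
1. ~(<>[]((p1 | ~p1) & p3) -> ((p1 | ~p1) & p3)) & (p3 | p1), w0
2. ~(<>[]((p1 | ~p1) & p3) -> ((p1 | ~p1) & p3)), w0   [&-rule on 1]
3. p3 | p1, w0   [&-rule on 1]
4. <>[]((p1 | ~p1) & p3), w0   [~->-rule on 2]
5. ~((p1 | ~p1) & p3), w0   [~->-rule on 2]
6. p1, w0   [|-rule on 3 (branches; this branch)]
7. ~p3, w0   [~&-rule on 5 (branches; this branch)]
8. []((p1 | ~p1) & p3), w1   [<>-rule on 4: fresh world w1, w0Rw1]
9. (p1 | ~p1) & p3, w1   [[]-rule on 8 via w1Rw1]
10. p1 | ~p1, w1   [&-rule on 9]
11. p3, w1   [&-rule on 9]
12. ~p1, w1   [|-rule on 10 (branches; this branch)]
Accessibility: w0Rw0, w0Rw1, w1Rw1
Complete open branch: satisfiable in S4, hence also in K, T (this S4-model is also a K-model and a T-model).
S5-tableau for the formula:
1. ~(<>[]((p1 | ~p1) & p3) -> ((p1 | ~p1) & p3)) & (p3 | p1), w0
2. ~(<>[]((p1 | ~p1) & p3) -> ((p1 | ~p1) & p3)), w0   [&-rule on 1]
3. p3 | p1, w0   [&-rule on 1]
4. <>[]((p1 | ~p1) & p3), w0   [~->-rule on 2]
5. ~((p1 | ~p1) & p3), w0   [~->-rule on 2]
6. p1, w0   [|-rule on 3 (branches; this branch)]
7. ~p3, w0   [~&-rule on 5 (branches; this branch)]
8. []((p1 | ~p1) & p3), w1   [<>-rule on 4: fresh world w1, w0Rw1]
9. (p1 | ~p1) & p3, w0   [[]-rule on 8 via w1Rw0]
10. p1 | ~p1, w0   [&-rule on 9]
11. p3, w0   [&-rule on 9]
Accessibility: w0Rw0, w0Rw1, w1Rw0, w1Rw1
Branch closes: p3 and ~p3 both at w0.
Every branch closes (one shown): unsatisfiable in S5.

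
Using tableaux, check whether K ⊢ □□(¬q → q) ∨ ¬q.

Tableau for the negation ¬(□□(¬q → q) ∨ ¬q):
1. ¬(□□(¬q → q) ∨ ¬q), u
2. ¬□□(¬q → q), u
3. q, u
4. ¬□(¬q → q), v
5. ¬(¬q → q), w
6. ¬q, w
Accessibility: uRv, vRw
The negation has an open branch (countermodel exists).

Not valid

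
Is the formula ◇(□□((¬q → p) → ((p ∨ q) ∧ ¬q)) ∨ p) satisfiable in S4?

1. ◇(□□((¬q → p) → ((p ∨ q) ∧ ¬q)) ∨ p), 0
2. □□((¬q → p) → ((p ∨ q) ∧ ¬q)) ∨ p, 1   [◇-rule on 1: fresh world 1, 0R1]
3. p, 1   [∨-rule on 2 (branches; this branch)]
Accessibility: 0R0, 0R1, 1R1

Satisfiable (open branch found)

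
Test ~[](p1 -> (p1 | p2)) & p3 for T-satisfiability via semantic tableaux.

Unsatisfiable

1. ~[](p1 -> (p1 | p2)) & p3, 0
2. ~[](p1 -> (p1 | p2)), 0
3. p3, 0
4. ~(p1 -> (p1 | p2)), 1
5. p1, 1
6. ~(p1 | p2), 1
7. ~p1, 1
8. ~p2, 1
Accessibility: 0R0, 0R1, 1R1
Branch closes: p1 and ~p1 both at 1.
Every branch closes; the branch above is one of them.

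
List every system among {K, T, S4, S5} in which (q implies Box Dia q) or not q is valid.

S5

S5-tableau for the negation not ((q implies Box Dia q) or not q):
1. not ((q implies Box Dia q) or not q), w0
2. not (q implies Box Dia q), w0
3. q, w0
4. not Box Dia q, w0
5. not Dia q, w1
6. not q, w0
Accessibility: w0Rw0, w0Rw1, w1Rw0, w1Rw1
Branch closes: q and not q both at w0.
Every branch closes (one shown): valid in S5.
S4-tableau for the negation not ((q implies Box Dia q) or not q):
1. not ((q implies Box Dia q) or not q), w0
2. not (q implies Box Dia q), w0
3. q, w0
4. not Box Dia q, w0
5. not Dia q, w1
6. not q, w1
Accessibility: w0Rw0, w0Rw1, w1Rw1
Complete open branch: countermodel on an S4-frame, so not valid in S4, nor in K, T (the same frame is also a K-frame and a T-frame).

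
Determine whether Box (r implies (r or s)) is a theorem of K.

Tableau for the negation not Box (r implies (r or s)):
1. not Box (r implies (r or s)), w0
2. not (r implies (r or s)), w1   [neg-Box-rule on 1: fresh world w1, w0Rw1]
3. r, w1   [neg-implies-rule on 2]
4. not (r or s), w1   [neg-implies-rule on 2]
5. not r, w1   [neg-or-rule on 4]
6. not s, w1   [neg-or-rule on 4]
Accessibility: w0Rw1
Branch closes: r and not r both at w1.
All branches of the negation close; one closing branch shown above.

Yes, valid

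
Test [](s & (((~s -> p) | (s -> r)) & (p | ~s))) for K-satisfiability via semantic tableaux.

1. [](s & (((~s -> p) | (s -> r)) & (p | ~s))), w0

Satisfiable (open branch found)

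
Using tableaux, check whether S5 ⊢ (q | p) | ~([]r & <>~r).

Tableau for the negation ~((q | p) | ~([]r & <>~r)):
1. ~((q | p) | ~([]r & <>~r)), w0
2. ~(q | p), w0
3. []r & <>~r, w0
4. ~q, w0
5. ~p, w0
6. []r, w0
7. <>~r, w0
8. r, w0
9. ~r, w1
10. r, w1
Accessibility: w0Rw0, w0Rw1, w1Rw0, w1Rw1
Branch closes: r and ~r both at w1.
Every branch of the negation's tableau closes; the branch above is one of them.

Yes, valid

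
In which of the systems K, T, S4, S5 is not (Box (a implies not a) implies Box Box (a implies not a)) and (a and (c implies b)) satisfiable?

T-tableau for the formula:
1. not (Box (a implies not a) implies Box Box (a implies not a)) and (a and (c implies b)), 0
2. not (Box (a implies not a) implies Box Box (a implies not a)), 0   [and-rule on 1]
3. a and (c implies b), 0   [and-rule on 1]
4. Box (a implies not a), 0   [neg-implies-rule on 2]
5. not Box Box (a implies not a), 0   [neg-implies-rule on 2]
6. a, 0   [and-rule on 3]
7. c implies b, 0   [and-rule on 3]
8. a implies not a, 0   [Box-rule on 4 via 0R0]
9. b, 0   [implies-rule on 7 (branches; this branch)]
10. not a, 0   [implies-rule on 8 (branches; this branch)]
Accessibility: 0R0
Branch closes: a and not a both at 0.
Every branch closes (one shown): unsatisfiable in T, hence also in S4, S5 (every S4/S5-frame is a T-frame).
K-tableau for the formula:
1. not (Box (a implies not a) implies Box Box (a implies not a)) and (a and (c implies b)), 0
2. not (Box (a implies not a) implies Box Box (a implies not a)), 0   [and-rule on 1]
3. a and (c implies b), 0   [and-rule on 1]
4. Box (a implies not a), 0   [neg-implies-rule on 2]
5. not Box Box (a implies not a), 0   [neg-implies-rule on 2]
6. a, 0   [and-rule on 3]
7. c implies b, 0   [and-rule on 3]
8. b, 0   [implies-rule on 7 (branches; this branch)]
9. not Box (a implies not a), 1   [neg-Box-rule on 5: fresh world 1, 0R1]
10. a implies not a, 1   [Box-rule on 4 via 0R1]
11. not a, 1   [implies-rule on 10 (branches; this branch)]
12. not (a implies not a), 2   [neg-Box-rule on 9: fresh world 2, 1R2]
13. a, 2   [neg-implies-rule on 12]
Accessibility: 0R1, 1R2
Complete open branch: satisfiable in K.

K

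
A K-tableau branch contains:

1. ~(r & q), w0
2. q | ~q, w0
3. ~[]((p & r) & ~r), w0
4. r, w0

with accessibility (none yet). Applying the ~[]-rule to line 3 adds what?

a fresh world w1 with w0Rw1, and ~((p & r) & ~r) at w1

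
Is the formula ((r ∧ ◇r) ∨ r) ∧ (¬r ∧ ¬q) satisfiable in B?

No, unsatisfiable

1. ((r ∧ ◇r) ∨ r) ∧ (¬r ∧ ¬q), u
2. (r ∧ ◇r) ∨ r, u
3. ¬r ∧ ¬q, u
4. ¬r, u
5. ¬q, u
6. r ∧ ◇r, u
7. r, u
8. ◇r, u
Accessibility: uRu
Branch closes: r and ¬r both at u.
(One branch shown.) All branches close.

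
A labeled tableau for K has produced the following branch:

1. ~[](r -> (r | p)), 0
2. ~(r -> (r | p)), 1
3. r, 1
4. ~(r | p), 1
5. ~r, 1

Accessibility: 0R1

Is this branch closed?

Closed

Both r and ~r appear at 1.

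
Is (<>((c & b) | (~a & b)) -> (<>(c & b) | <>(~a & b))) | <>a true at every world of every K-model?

Valid

Tableau for the negation ~((<>((c & b) | (~a & b)) -> (<>(c & b) | <>(~a & b))) | <>a):
1. ~((<>((c & b) | (~a & b)) -> (<>(c & b) | <>(~a & b))) | <>a), u
2. ~(<>((c & b) | (~a & b)) -> (<>(c & b) | <>(~a & b))), u
3. ~<>a, u
4. <>((c & b) | (~a & b)), u
5. ~(<>(c & b) | <>(~a & b)), u
6. ~<>(c & b), u
7. ~<>(~a & b), u
8. (c & b) | (~a & b), v
9. ~a, v
10. ~(c & b), v
11. ~(~a & b), v
12. ~a & b, v
13. b, v
14. ~c, v
15. ~b, v
Accessibility: uRv
Branch closes: b and ~b both at v.
All branches of the negation close; one closing branch shown above.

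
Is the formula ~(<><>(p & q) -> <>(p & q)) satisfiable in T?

Yes, satisfiable

1. ~(<><>(p & q) -> <>(p & q)), 0
2. <><>(p & q), 0
3. ~<>(p & q), 0
4. ~(p & q), 0
5. ~q, 0
6. <>(p & q), 1
7. ~(p & q), 1
8. ~q, 1
9. p & q, 2
10. p, 2
11. q, 2
Accessibility: 0R0, 0R1, 1R1, 1R2, 2R2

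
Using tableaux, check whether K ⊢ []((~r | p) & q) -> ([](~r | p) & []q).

Tableau for the negation ~([]((~r | p) & q) -> ([](~r | p) & []q)):
1. ~([]((~r | p) & q) -> ([](~r | p) & []q)), u
2. []((~r | p) & q), u   [~->-rule on 1]
3. ~([](~r | p) & []q), u   [~->-rule on 1]
4. ~[](~r | p), u   [~&-rule on 3 (branches; this branch)]
5. ~(~r | p), v   [~[]-rule on 4: fresh world v, uRv]
6. r, v   [~|-rule on 5]
7. ~p, v   [~|-rule on 5]
8. (~r | p) & q, v   [[]-rule on 2 via uRv]
9. ~r | p, v   [&-rule on 8]
10. q, v   [&-rule on 8]
11. p, v   [|-rule on 9 (branches; this branch)]
Accessibility: uRv
Branch closes: p and ~p both at v.
All branches of the negation close; one closing branch shown above.

Yes, valid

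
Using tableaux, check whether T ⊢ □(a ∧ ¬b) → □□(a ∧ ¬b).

Tableau for the negation ¬(□(a ∧ ¬b) → □□(a ∧ ¬b)):
1. ¬(□(a ∧ ¬b) → □□(a ∧ ¬b)), u
2. □(a ∧ ¬b), u
3. ¬□□(a ∧ ¬b), u
4. a ∧ ¬b, u
5. a, u
6. ¬b, u
7. ¬□(a ∧ ¬b), v
8. a ∧ ¬b, v
9. a, v
10. ¬b, v
11. ¬(a ∧ ¬b), w
12. b, w
Accessibility: uRu, uRv, vRv, vRw, wRw
The negation has an open branch (countermodel exists).

Invalid (countermodel exists)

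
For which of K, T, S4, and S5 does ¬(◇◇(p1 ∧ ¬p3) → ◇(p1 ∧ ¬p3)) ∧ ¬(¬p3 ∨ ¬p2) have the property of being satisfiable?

K, T

T-tableau for the formula:
1. ¬(◇◇(p1 ∧ ¬p3) → ◇(p1 ∧ ¬p3)) ∧ ¬(¬p3 ∨ ¬p2), 0
2. ¬(◇◇(p1 ∧ ¬p3) → ◇(p1 ∧ ¬p3)), 0
3. ¬(¬p3 ∨ ¬p2), 0
4. ◇◇(p1 ∧ ¬p3), 0
5. ¬◇(p1 ∧ ¬p3), 0
6. p3, 0
7. p2, 0
8. ¬(p1 ∧ ¬p3), 0
9. ◇(p1 ∧ ¬p3), 1
10. ¬(p1 ∧ ¬p3), 1
11. p3, 1
12. p1 ∧ ¬p3, 2
13. p1, 2
14. ¬p3, 2
Accessibility: 0R0, 0R1, 1R1, 1R2, 2R2
Complete open branch: satisfiable in T, hence also in K (this T-model is also a K-model).
S4-tableau for the formula:
1. ¬(◇◇(p1 ∧ ¬p3) → ◇(p1 ∧ ¬p3)) ∧ ¬(¬p3 ∨ ¬p2), 0
2. ¬(◇◇(p1 ∧ ¬p3) → ◇(p1 ∧ ¬p3)), 0
3. ¬(¬p3 ∨ ¬p2), 0
4. ◇◇(p1 ∧ ¬p3), 0
5. ¬◇(p1 ∧ ¬p3), 0
6. p3, 0
7. p2, 0
8. ¬(p1 ∧ ¬p3), 0
9. ◇(p1 ∧ ¬p3), 1
10. ¬(p1 ∧ ¬p3), 1
11. p3, 1
12. p1 ∧ ¬p3, 2
13. p1, 2
14. ¬p3, 2
15. ¬(p1 ∧ ¬p3), 2
16. p3, 2
Accessibility: 0R0, 0R1, 0R2, 1R1, 1R2, 2R2
Branch closes: p3 and ¬p3 both at 2.
Every branch closes (one shown): unsatisfiable in S4, hence also in S5 (every S5-frame is an S4-frame).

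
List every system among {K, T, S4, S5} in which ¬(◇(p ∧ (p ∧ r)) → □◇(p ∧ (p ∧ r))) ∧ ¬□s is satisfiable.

S5-tableau for the formula:
1. ¬(◇(p ∧ (p ∧ r)) → □◇(p ∧ (p ∧ r))) ∧ ¬□s, w0
2. ¬(◇(p ∧ (p ∧ r)) → □◇(p ∧ (p ∧ r))), w0
3. ¬□s, w0
4. ◇(p ∧ (p ∧ r)), w0
5. ¬□◇(p ∧ (p ∧ r)), w0
6. ¬s, w1
7. p ∧ (p ∧ r), w2
8. p, w2
9. p ∧ r, w2
10. r, w2
11. ¬◇(p ∧ (p ∧ r)), w3
12. ¬(p ∧ (p ∧ r)), w0
13. ¬(p ∧ (p ∧ r)), w1
14. ¬(p ∧ (p ∧ r)), w2
15. ¬(p ∧ (p ∧ r)), w3
16. ¬(p ∧ r), w0
17. ¬(p ∧ r), w1
18. ¬(p ∧ r), w2
19. ¬(p ∧ r), w3
20. ¬r, w0
21. ¬r, w1
22. ¬r, w2
Accessibility: w0Rw0, w0Rw1, w0Rw2, w0Rw3, w1Rw0, w1Rw1, w1Rw2, w1Rw3, w2Rw0, w2Rw1, w2Rw2, w2Rw3, w3Rw0, w3Rw1, w3Rw2, w3Rw3
Branch closes: r and ¬r both at w2.
Every branch closes (one shown): unsatisfiable in S5.
S4-tableau for the formula:
1. ¬(◇(p ∧ (p ∧ r)) → □◇(p ∧ (p ∧ r))) ∧ ¬□s, w0
2. ¬(◇(p ∧ (p ∧ r)) → □◇(p ∧ (p ∧ r))), w0
3. ¬□s, w0
4. ◇(p ∧ (p ∧ r)), w0
5. ¬□◇(p ∧ (p ∧ r)), w0
6. ¬s, w1
7. p ∧ (p ∧ r), w2
8. p, w2
9. p ∧ r, w2
10. r, w2
11. ¬◇(p ∧ (p ∧ r)), w3
12. ¬(p ∧ (p ∧ r)), w3
13. ¬(p ∧ r), w3
14. ¬r, w3
Accessibility: w0Rw0, w0Rw1, w0Rw2, w0Rw3, w1Rw1, w2Rw2, w3Rw3
Complete open branch: satisfiable in S4, hence also in K, T (this S4-model is also a K-model and a T-model).

K, T, S4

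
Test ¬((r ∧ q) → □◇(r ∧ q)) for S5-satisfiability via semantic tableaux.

No, unsatisfiable

1. ¬((r ∧ q) → □◇(r ∧ q)), u
2. r ∧ q, u
3. ¬□◇(r ∧ q), u
4. r, u
5. q, u
6. ¬◇(r ∧ q), v
7. ¬(r ∧ q), u
8. ¬(r ∧ q), v
9. ¬q, u
Accessibility: uRu, uRv, vRu, vRv
Branch closes: q and ¬q both at u.
Every branch closes; the branch above is one of them.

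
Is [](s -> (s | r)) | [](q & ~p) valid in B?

Valid

Tableau for the negation ~([](s -> (s | r)) | [](q & ~p)):
1. ~([](s -> (s | r)) | [](q & ~p)), u
2. ~[](s -> (s | r)), u
3. ~[](q & ~p), u
4. ~(s -> (s | r)), v
5. s, v
6. ~(s | r), v
7. ~s, v
8. ~r, v
Accessibility: uRu, uRv, vRu, vRv
Branch closes: s and ~s both at v.
All branches of the negation close; one closing branch shown above.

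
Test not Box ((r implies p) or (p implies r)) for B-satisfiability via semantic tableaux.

1. not Box ((r implies p) or (p implies r)), 0
2. not ((r implies p) or (p implies r)), 1
3. not (r implies p), 1
4. not (p implies r), 1
5. r, 1
6. not p, 1
7. p, 1
8. not r, 1
Accessibility: 0R0, 0R1, 1R0, 1R1
Branch closes: p and not p both at 1.
(One branch shown.) All branches close.

No, unsatisfiable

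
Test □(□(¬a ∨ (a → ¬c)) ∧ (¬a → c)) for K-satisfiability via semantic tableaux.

Satisfiable (open branch found)

1. □(□(¬a ∨ (a → ¬c)) ∧ (¬a → c)), w0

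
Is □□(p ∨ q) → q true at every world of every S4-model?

Tableau for the negation ¬(□□(p ∨ q) → q):
1. ¬(□□(p ∨ q) → q), w0
2. □□(p ∨ q), w0   [¬→-rule on 1]
3. ¬q, w0   [¬→-rule on 1]
4. □(p ∨ q), w0   [□-rule on 2 via w0Rw0]
5. p ∨ q, w0   [□-rule on 4 via w0Rw0]
6. p, w0   [∨-rule on 5 (branches; this branch)]
Accessibility: w0Rw0
The negation has an open branch (countermodel exists).

Not valid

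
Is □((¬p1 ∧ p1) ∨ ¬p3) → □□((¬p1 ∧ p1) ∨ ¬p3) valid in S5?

Valid

Tableau for the negation ¬(□((¬p1 ∧ p1) ∨ ¬p3) → □□((¬p1 ∧ p1) ∨ ¬p3)):
1. ¬(□((¬p1 ∧ p1) ∨ ¬p3) → □□((¬p1 ∧ p1) ∨ ¬p3)), u
2. □((¬p1 ∧ p1) ∨ ¬p3), u
3. ¬□□((¬p1 ∧ p1) ∨ ¬p3), u
4. (¬p1 ∧ p1) ∨ ¬p3, u
5. ¬p3, u
6. ¬□((¬p1 ∧ p1) ∨ ¬p3), v
7. (¬p1 ∧ p1) ∨ ¬p3, v
8. ¬p3, v
9. ¬((¬p1 ∧ p1) ∨ ¬p3), w
10. ¬(¬p1 ∧ p1), w
11. p3, w
12. (¬p1 ∧ p1) ∨ ¬p3, w
13. ¬p1, w
14. ¬p1 ∧ p1, w
15. p1, w
Accessibility: uRu, uRv, uRw, vRu, vRv, vRw, wRu, wRv, wRw
Branch closes: p1 and ¬p1 both at w.
All branches of the negation close; one closing branch shown above.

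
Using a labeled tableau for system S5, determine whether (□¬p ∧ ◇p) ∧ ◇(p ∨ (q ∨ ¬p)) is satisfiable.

Unsatisfiable (every branch closes)

1. (□¬p ∧ ◇p) ∧ ◇(p ∨ (q ∨ ¬p)), w0
2. □¬p ∧ ◇p, w0
3. ◇(p ∨ (q ∨ ¬p)), w0
4. □¬p, w0
5. ◇p, w0
6. ¬p, w0
7. p ∨ (q ∨ ¬p), w1
8. ¬p, w1
9. q ∨ ¬p, w1
10. p, w2
11. ¬p, w2
Accessibility: w0Rw0, w0Rw1, w0Rw2, w1Rw0, w1Rw1, w1Rw2, w2Rw0, w2Rw1, w2Rw2
Branch closes: p and ¬p both at w2.
All branches of the tableau close; one closing branch shown above.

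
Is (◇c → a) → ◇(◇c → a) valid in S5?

Valid in S5

Tableau for the negation ¬((◇c → a) → ◇(◇c → a)):
1. ¬((◇c → a) → ◇(◇c → a)), 0
2. ◇c → a, 0
3. ¬◇(◇c → a), 0
4. ¬(◇c → a), 0
5. ◇c, 0
6. ¬a, 0
7. ¬◇c, 0
8. ¬c, 0
9. c, 1
10. ¬(◇c → a), 1
11. ◇c, 1
12. ¬a, 1
13. ¬c, 1
Accessibility: 0R0, 0R1, 1R0, 1R1
Branch closes: c and ¬c both at 1.
All branches of the negation close; one closing branch shown above.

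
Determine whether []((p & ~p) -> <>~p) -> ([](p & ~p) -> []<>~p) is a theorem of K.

Tableau for the negation ~([]((p & ~p) -> <>~p) -> ([](p & ~p) -> []<>~p)):
1. ~([]((p & ~p) -> <>~p) -> ([](p & ~p) -> []<>~p)), w0
2. []((p & ~p) -> <>~p), w0   [~->-rule on 1]
3. ~([](p & ~p) -> []<>~p), w0   [~->-rule on 1]
4. [](p & ~p), w0   [~->-rule on 3]
5. ~[]<>~p, w0   [~->-rule on 3]
6. ~<>~p, w1   [~[]-rule on 5: fresh world w1, w0Rw1]
7. (p & ~p) -> <>~p, w1   [[]-rule on 2 via w0Rw1]
8. p & ~p, w1   [[]-rule on 4 via w0Rw1]
9. p, w1   [&-rule on 8]
10. ~p, w1   [&-rule on 8]
Accessibility: w0Rw1
Branch closes: p and ~p both at w1.
Every branch of the negation's tableau closes; the branch above is one of them.

Yes, valid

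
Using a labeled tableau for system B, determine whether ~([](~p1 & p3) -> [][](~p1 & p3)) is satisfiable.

Satisfiable (open branch found)

1. ~([](~p1 & p3) -> [][](~p1 & p3)), w0
2. [](~p1 & p3), w0
3. ~[][](~p1 & p3), w0
4. ~p1 & p3, w0
5. ~p1, w0
6. p3, w0
7. ~[](~p1 & p3), w1
8. ~p1 & p3, w1
9. ~p1, w1
10. p3, w1
11. ~(~p1 & p3), w2
12. ~p3, w2
Accessibility: w0Rw0, w0Rw1, w1Rw0, w1Rw1, w1Rw2, w2Rw1, w2Rw2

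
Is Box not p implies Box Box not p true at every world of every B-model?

Tableau for the negation not (Box not p implies Box Box not p):
1. not (Box not p implies Box Box not p), u
2. Box not p, u   [neg-implies-rule on 1]
3. not Box Box not p, u   [neg-implies-rule on 1]
4. not p, u   [Box-rule on 2 via uRu]
5. not Box not p, v   [neg-Box-rule on 3: fresh world v, uRv]
6. not p, v   [Box-rule on 2 via uRv]
7. p, w   [neg-Box-rule on 5: fresh world w, vRw]
Accessibility: uRu, uRv, vRu, vRv, vRw, wRv, wRw
The negation has an open branch (countermodel exists).

Invalid (countermodel exists)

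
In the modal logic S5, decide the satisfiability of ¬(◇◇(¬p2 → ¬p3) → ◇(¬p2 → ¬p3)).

Unsatisfiable (every branch closes)

1. ¬(◇◇(¬p2 → ¬p3) → ◇(¬p2 → ¬p3)), w0
2. ◇◇(¬p2 → ¬p3), w0   [¬→-rule on 1]
3. ¬◇(¬p2 → ¬p3), w0   [¬→-rule on 1]
4. ¬(¬p2 → ¬p3), w0   [¬◇-rule on 3 via w0Rw0]
5. ¬p2, w0   [¬→-rule on 4]
6. p3, w0   [¬→-rule on 4]
7. ◇(¬p2 → ¬p3), w1   [◇-rule on 2: fresh world w1, w0Rw1]
8. ¬(¬p2 → ¬p3), w1   [¬◇-rule on 3 via w0Rw1]
9. ¬p2, w1   [¬→-rule on 8]
10. p3, w1   [¬→-rule on 8]
11. ¬p2 → ¬p3, w2   [◇-rule on 7: fresh world w2, w1Rw2]
12. ¬(¬p2 → ¬p3), w2   [¬◇-rule on 3 via w0Rw2]
13. ¬p2, w2   [¬→-rule on 12]
14. p3, w2   [¬→-rule on 12]
15. ¬p3, w2   [→-rule on 11 (branches; this branch)]
Accessibility: w0Rw0, w0Rw1, w0Rw2, w1Rw0, w1Rw1, w1Rw2, w2Rw0, w2Rw1, w2Rw2
Branch closes: p3 and ¬p3 both at w2.
Every branch closes; the branch above is one of them.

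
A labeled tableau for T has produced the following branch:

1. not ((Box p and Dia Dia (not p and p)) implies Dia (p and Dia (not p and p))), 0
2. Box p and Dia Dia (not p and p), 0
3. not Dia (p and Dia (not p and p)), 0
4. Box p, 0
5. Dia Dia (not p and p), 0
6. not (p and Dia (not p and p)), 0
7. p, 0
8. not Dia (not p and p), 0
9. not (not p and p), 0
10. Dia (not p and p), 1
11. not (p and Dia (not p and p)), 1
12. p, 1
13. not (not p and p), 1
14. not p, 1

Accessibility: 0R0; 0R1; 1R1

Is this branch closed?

Both p and not p appear at 1.

Closed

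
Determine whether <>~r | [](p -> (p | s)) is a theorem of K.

Tableau for the negation ~(<>~r | [](p -> (p | s))):
1. ~(<>~r | [](p -> (p | s))), w0
2. ~<>~r, w0
3. ~[](p -> (p | s)), w0
4. ~(p -> (p | s)), w1
5. p, w1
6. ~(p | s), w1
7. ~p, w1
8. ~s, w1
Accessibility: w0Rw1
Branch closes: p and ~p both at w1.
Every branch of the negation's tableau closes; the branch above is one of them.

Valid in K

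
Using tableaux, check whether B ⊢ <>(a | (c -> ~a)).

Tableau for the negation ~<>(a | (c -> ~a)):
1. ~<>(a | (c -> ~a)), u
2. ~(a | (c -> ~a)), u
3. ~a, u
4. ~(c -> ~a), u
5. c, u
6. a, u
Accessibility: uRu
Branch closes: a and ~a both at u.
Every branch of the negation's tableau closes; the branch above is one of them.

Yes, valid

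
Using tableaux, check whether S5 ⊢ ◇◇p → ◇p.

Tableau for the negation ¬(◇◇p → ◇p):
1. ¬(◇◇p → ◇p), w0
2. ◇◇p, w0   [¬→-rule on 1]
3. ¬◇p, w0   [¬→-rule on 1]
4. ¬p, w0   [¬◇-rule on 3 via w0Rw0]
5. ◇p, w1   [◇-rule on 2: fresh world w1, w0Rw1]
6. ¬p, w1   [¬◇-rule on 3 via w0Rw1]
7. p, w2   [◇-rule on 5: fresh world w2, w1Rw2]
8. ¬p, w2   [¬◇-rule on 3 via w0Rw2]
Accessibility: w0Rw0, w0Rw1, w0Rw2, w1Rw0, w1Rw1, w1Rw2, w2Rw0, w2Rw1, w2Rw2
Branch closes: p and ¬p both at w2.
Every branch of the negation's tableau closes; the branch above is one of them.

Yes, valid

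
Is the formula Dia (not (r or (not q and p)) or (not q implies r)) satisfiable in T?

1. Dia (not (r or (not q and p)) or (not q implies r)), u
2. not (r or (not q and p)) or (not q implies r), v   [Dia-rule on 1: fresh world v, uRv]
3. not q implies r, v   [or-rule on 2 (branches; this branch)]
4. r, v   [implies-rule on 3 (branches; this branch)]
Accessibility: uRu, uRv, vRv

Yes, satisfiable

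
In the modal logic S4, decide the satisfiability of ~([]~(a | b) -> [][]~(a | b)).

Unsatisfiable

1. ~([]~(a | b) -> [][]~(a | b)), 0
2. []~(a | b), 0
3. ~[][]~(a | b), 0
4. ~(a | b), 0
5. ~a, 0
6. ~b, 0
7. ~[]~(a | b), 1
8. ~(a | b), 1
9. ~a, 1
10. ~b, 1
11. a | b, 2
12. ~(a | b), 2
13. ~a, 2
14. ~b, 2
15. b, 2
Accessibility: 0R0, 0R1, 0R2, 1R1, 1R2, 2R2
Branch closes: b and ~b both at 2.
Every branch closes; the branch above is one of them.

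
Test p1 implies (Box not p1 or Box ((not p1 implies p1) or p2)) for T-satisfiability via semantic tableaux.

Satisfiable

1. p1 implies (Box not p1 or Box ((not p1 implies p1) or p2)), 0
2. Box not p1 or Box ((not p1 implies p1) or p2), 0
3. Box ((not p1 implies p1) or p2), 0
4. (not p1 implies p1) or p2, 0
5. p2, 0
Accessibility: 0R0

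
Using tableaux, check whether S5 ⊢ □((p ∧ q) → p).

Yes, valid

Tableau for the negation ¬□((p ∧ q) → p):
1. ¬□((p ∧ q) → p), u
2. ¬((p ∧ q) → p), v
3. p ∧ q, v
4. ¬p, v
5. p, v
6. q, v
Accessibility: uRu, uRv, vRu, vRv
Branch closes: p and ¬p both at v.
Every branch of the negation's tableau closes; the branch above is one of them.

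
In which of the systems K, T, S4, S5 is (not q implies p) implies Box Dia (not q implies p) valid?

S5

S4-tableau for the negation not ((not q implies p) implies Box Dia (not q implies p)):
1. not ((not q implies p) implies Box Dia (not q implies p)), w0
2. not q implies p, w0
3. not Box Dia (not q implies p), w0
4. p, w0
5. not Dia (not q implies p), w1
6. not (not q implies p), w1
7. not q, w1
8. not p, w1
Accessibility: w0Rw0, w0Rw1, w1Rw1
Complete open branch: countermodel on an S4-frame, so not valid in S4, nor in K, T (the same frame is also a K-frame and a T-frame).
S5-tableau for the negation not ((not q implies p) implies Box Dia (not q implies p)):
1. not ((not q implies p) implies Box Dia (not q implies p)), w0
2. not q implies p, w0
3. not Box Dia (not q implies p), w0
4. p, w0
5. not Dia (not q implies p), w1
6. not (not q implies p), w0
7. not q, w0
8. not p, w0
Accessibility: w0Rw0, w0Rw1, w1Rw0, w1Rw1
Branch closes: p and not p both at w0.
Every branch closes (one shown): valid in S5.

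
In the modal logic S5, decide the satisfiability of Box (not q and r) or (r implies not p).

Yes, satisfiable

1. Box (not q and r) or (r implies not p), w0
2. r implies not p, w0
3. not p, w0
Accessibility: w0Rw0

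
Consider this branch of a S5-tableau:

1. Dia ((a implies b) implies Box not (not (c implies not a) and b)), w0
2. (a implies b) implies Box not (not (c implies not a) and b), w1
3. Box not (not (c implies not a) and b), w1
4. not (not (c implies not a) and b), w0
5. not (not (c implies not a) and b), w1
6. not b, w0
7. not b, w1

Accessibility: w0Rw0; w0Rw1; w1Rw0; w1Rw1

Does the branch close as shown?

Open

There is no literal clash: for every atom and world, at most one sign appears.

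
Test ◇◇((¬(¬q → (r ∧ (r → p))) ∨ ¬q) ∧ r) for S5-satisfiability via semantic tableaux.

1. ◇◇((¬(¬q → (r ∧ (r → p))) ∨ ¬q) ∧ r), u
2. ◇((¬(¬q → (r ∧ (r → p))) ∨ ¬q) ∧ r), v
3. (¬(¬q → (r ∧ (r → p))) ∨ ¬q) ∧ r, w
4. ¬(¬q → (r ∧ (r → p))) ∨ ¬q, w
5. r, w
6. ¬q, w
Accessibility: uRu, uRv, uRw, vRu, vRv, vRw, wRu, wRv, wRw

Satisfiable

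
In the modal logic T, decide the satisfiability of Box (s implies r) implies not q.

1. Box (s implies r) implies not q, 0
2. not q, 0
Accessibility: 0R0

Satisfiable (open branch found)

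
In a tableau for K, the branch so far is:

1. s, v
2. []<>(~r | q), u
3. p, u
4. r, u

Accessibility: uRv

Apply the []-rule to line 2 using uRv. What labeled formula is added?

<>(~r | q), v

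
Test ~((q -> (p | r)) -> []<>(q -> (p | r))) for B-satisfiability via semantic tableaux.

No, unsatisfiable

1. ~((q -> (p | r)) -> []<>(q -> (p | r))), w0
2. q -> (p | r), w0
3. ~[]<>(q -> (p | r)), w0
4. p | r, w0
5. r, w0
6. ~<>(q -> (p | r)), w1
7. ~(q -> (p | r)), w0
8. q, w0
9. ~(p | r), w0
10. ~p, w0
11. ~r, w0
Accessibility: w0Rw0, w0Rw1, w1Rw0, w1Rw1
Branch closes: r and ~r both at w0.
(One branch shown.) All branches close.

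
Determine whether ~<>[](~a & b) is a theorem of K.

Not valid

Tableau for the negation <>[](~a & b):
1. <>[](~a & b), 0
2. [](~a & b), 1   [<>-rule on 1: fresh world 1, 0R1]
Accessibility: 0R1
The negation has an open branch (countermodel exists).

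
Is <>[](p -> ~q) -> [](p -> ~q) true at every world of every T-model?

Tableau for the negation ~(<>[](p -> ~q) -> [](p -> ~q)):
1. ~(<>[](p -> ~q) -> [](p -> ~q)), u
2. <>[](p -> ~q), u
3. ~[](p -> ~q), u
4. [](p -> ~q), v
5. p -> ~q, v
6. ~q, v
7. ~(p -> ~q), w
8. p, w
9. q, w
Accessibility: uRu, uRv, uRw, vRv, wRw
The negation has an open branch (countermodel exists).

Not valid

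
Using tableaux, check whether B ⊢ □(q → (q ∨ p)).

Tableau for the negation ¬□(q → (q ∨ p)):
1. ¬□(q → (q ∨ p)), w0
2. ¬(q → (q ∨ p)), w1
3. q, w1
4. ¬(q ∨ p), w1
5. ¬q, w1
6. ¬p, w1
Accessibility: w0Rw0, w0Rw1, w1Rw0, w1Rw1
Branch closes: q and ¬q both at w1.
Every branch of the negation's tableau closes; the branch above is one of them.

Yes, valid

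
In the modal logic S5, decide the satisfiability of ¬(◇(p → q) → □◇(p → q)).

1. ¬(◇(p → q) → □◇(p → q)), u
2. ◇(p → q), u
3. ¬□◇(p → q), u
4. p → q, v
5. q, v
6. ¬◇(p → q), w
7. ¬(p → q), u
8. p, u
9. ¬q, u
10. ¬(p → q), v
11. p, v
12. ¬q, v
Accessibility: uRu, uRv, uRw, vRu, vRv, vRw, wRu, wRv, wRw
Branch closes: q and ¬q both at v.
Every branch closes; the branch above is one of them.

Unsatisfiable (every branch closes)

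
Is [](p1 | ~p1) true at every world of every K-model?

Valid in K

Tableau for the negation ~[](p1 | ~p1):
1. ~[](p1 | ~p1), 0
2. ~(p1 | ~p1), 1
3. ~p1, 1
4. p1, 1
Accessibility: 0R1
Branch closes: p1 and ~p1 both at 1.
All branches of the negation close; one closing branch shown above.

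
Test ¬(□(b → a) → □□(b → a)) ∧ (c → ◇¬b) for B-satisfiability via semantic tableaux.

1. ¬(□(b → a) → □□(b → a)) ∧ (c → ◇¬b), 0
2. ¬(□(b → a) → □□(b → a)), 0
3. c → ◇¬b, 0
4. □(b → a), 0
5. ¬□□(b → a), 0
6. b → a, 0
7. ◇¬b, 0
8. a, 0
9. ¬□(b → a), 1
10. b → a, 1
11. a, 1
12. ¬b, 2
13. b → a, 2
14. a, 2
15. ¬(b → a), 3
16. b, 3
17. ¬a, 3
Accessibility: 0R0, 0R1, 0R2, 1R0, 1R1, 1R3, 2R0, 2R2, 3R1, 3R3

Satisfiable (open branch found)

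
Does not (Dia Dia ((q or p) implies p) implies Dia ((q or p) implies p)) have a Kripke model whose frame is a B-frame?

1. not (Dia Dia ((q or p) implies p) implies Dia ((q or p) implies p)), 0
2. Dia Dia ((q or p) implies p), 0
3. not Dia ((q or p) implies p), 0
4. not ((q or p) implies p), 0
5. q or p, 0
6. not p, 0
7. q, 0
8. Dia ((q or p) implies p), 1
9. not ((q or p) implies p), 1
10. q or p, 1
11. not p, 1
12. q, 1
13. (q or p) implies p, 2
14. p, 2
Accessibility: 0R0, 0R1, 1R0, 1R1, 1R2, 2R1, 2R2

Yes, satisfiable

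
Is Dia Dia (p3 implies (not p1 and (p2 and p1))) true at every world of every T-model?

Not valid

Tableau for the negation not Dia Dia (p3 implies (not p1 and (p2 and p1))):
1. not Dia Dia (p3 implies (not p1 and (p2 and p1))), w0
2. not Dia (p3 implies (not p1 and (p2 and p1))), w0
3. not (p3 implies (not p1 and (p2 and p1))), w0
4. p3, w0
5. not (not p1 and (p2 and p1)), w0
6. not (p2 and p1), w0
7. not p1, w0
Accessibility: w0Rw0
The negation has an open branch (countermodel exists).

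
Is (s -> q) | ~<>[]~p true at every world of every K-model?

No, not valid

Tableau for the negation ~((s -> q) | ~<>[]~p):
1. ~((s -> q) | ~<>[]~p), u
2. ~(s -> q), u   [~|-rule on 1]
3. <>[]~p, u   [~|-rule on 1]
4. s, u   [~->-rule on 2]
5. ~q, u   [~->-rule on 2]
6. []~p, v   [<>-rule on 3: fresh world v, uRv]
Accessibility: uRv
The negation has an open branch (countermodel exists).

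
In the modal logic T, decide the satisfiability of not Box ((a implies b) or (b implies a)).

1. not Box ((a implies b) or (b implies a)), u
2. not ((a implies b) or (b implies a)), v   [neg-Box-rule on 1: fresh world v, uRv]
3. not (a implies b), v   [neg-or-rule on 2]
4. not (b implies a), v   [neg-or-rule on 2]
5. a, v   [neg-implies-rule on 3]
6. not b, v   [neg-implies-rule on 3]
7. b, v   [neg-implies-rule on 4]
8. not a, v   [neg-implies-rule on 4]
Accessibility: uRu, uRv, vRv
Branch closes: b and not b both at v.
All branches of the tableau close; one closing branch shown above.

Unsatisfiable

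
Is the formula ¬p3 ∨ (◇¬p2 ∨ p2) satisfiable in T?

1. ¬p3 ∨ (◇¬p2 ∨ p2), u
2. ◇¬p2 ∨ p2, u
3. p2, u
Accessibility: uRu

Satisfiable (open branch found)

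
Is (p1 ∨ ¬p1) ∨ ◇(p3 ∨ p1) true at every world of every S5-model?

Tableau for the negation ¬((p1 ∨ ¬p1) ∨ ◇(p3 ∨ p1)):
1. ¬((p1 ∨ ¬p1) ∨ ◇(p3 ∨ p1)), 0
2. ¬(p1 ∨ ¬p1), 0
3. ¬◇(p3 ∨ p1), 0
4. ¬p1, 0
5. p1, 0
Accessibility: 0R0
Branch closes: p1 and ¬p1 both at 0.
Every branch of the negation's tableau closes; the branch above is one of them.

Valid in S5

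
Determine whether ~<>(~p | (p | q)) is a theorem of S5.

Invalid (countermodel exists)

Tableau for the negation <>(~p | (p | q)):
1. <>(~p | (p | q)), 0
2. ~p | (p | q), 1   [<>-rule on 1: fresh world 1, 0R1]
3. p | q, 1   [|-rule on 2 (branches; this branch)]
4. q, 1   [|-rule on 3 (branches; this branch)]
Accessibility: 0R0, 0R1, 1R0, 1R1
The negation has an open branch (countermodel exists).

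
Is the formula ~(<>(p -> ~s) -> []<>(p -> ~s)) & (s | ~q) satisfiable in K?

Yes, satisfiable

1. ~(<>(p -> ~s) -> []<>(p -> ~s)) & (s | ~q), 0
2. ~(<>(p -> ~s) -> []<>(p -> ~s)), 0
3. s | ~q, 0
4. <>(p -> ~s), 0
5. ~[]<>(p -> ~s), 0
6. ~q, 0
7. p -> ~s, 1
8. ~s, 1
9. ~<>(p -> ~s), 2
Accessibility: 0R1, 0R2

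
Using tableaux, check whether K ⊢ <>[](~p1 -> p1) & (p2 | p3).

Tableau for the negation ~(<>[](~p1 -> p1) & (p2 | p3)):
1. ~(<>[](~p1 -> p1) & (p2 | p3)), u
2. ~(p2 | p3), u   [~&-rule on 1 (branches; this branch)]
3. ~p2, u   [~|-rule on 2]
4. ~p3, u   [~|-rule on 2]
The negation has an open branch (countermodel exists).

Invalid (countermodel exists)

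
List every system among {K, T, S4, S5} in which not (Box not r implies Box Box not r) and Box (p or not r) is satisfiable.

S4-tableau for the formula:
1. not (Box not r implies Box Box not r) and Box (p or not r), w0
2. not (Box not r implies Box Box not r), w0
3. Box (p or not r), w0
4. Box not r, w0
5. not Box Box not r, w0
6. p or not r, w0
7. not r, w0
8. not Box not r, w1
9. p or not r, w1
10. not r, w1
11. r, w2
12. p or not r, w2
13. not r, w2
Accessibility: w0Rw0, w0Rw1, w0Rw2, w1Rw1, w1Rw2, w2Rw2
Branch closes: r and not r both at w2.
Every branch closes (one shown): unsatisfiable in S4, hence also in S5 (every S5-frame is an S4-frame).
T-tableau for the formula:
1. not (Box not r implies Box Box not r) and Box (p or not r), w0
2. not (Box not r implies Box Box not r), w0
3. Box (p or not r), w0
4. Box not r, w0
5. not Box Box not r, w0
6. p or not r, w0
7. not r, w0
8. not Box not r, w1
9. p or not r, w1
10. not r, w1
11. r, w2
Accessibility: w0Rw0, w0Rw1, w1Rw1, w1Rw2, w2Rw2
Complete open branch: satisfiable in T, hence also in K (this T-model is also a K-model).

K, T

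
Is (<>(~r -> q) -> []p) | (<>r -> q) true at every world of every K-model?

Invalid (countermodel exists)

Tableau for the negation ~((<>(~r -> q) -> []p) | (<>r -> q)):
1. ~((<>(~r -> q) -> []p) | (<>r -> q)), w0
2. ~(<>(~r -> q) -> []p), w0
3. ~(<>r -> q), w0
4. <>(~r -> q), w0
5. ~[]p, w0
6. <>r, w0
7. ~q, w0
8. ~r -> q, w1
9. q, w1
10. ~p, w2
11. r, w3
Accessibility: w0Rw1, w0Rw2, w0Rw3
The negation has an open branch (countermodel exists).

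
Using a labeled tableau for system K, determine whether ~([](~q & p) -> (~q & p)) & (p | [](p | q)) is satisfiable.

Satisfiable (open branch found)

1. ~([](~q & p) -> (~q & p)) & (p | [](p | q)), u
2. ~([](~q & p) -> (~q & p)), u   [&-rule on 1]
3. p | [](p | q), u   [&-rule on 1]
4. [](~q & p), u   [~->-rule on 2]
5. ~(~q & p), u   [~->-rule on 2]
6. [](p | q), u   [|-rule on 3 (branches; this branch)]
7. ~p, u   [~&-rule on 5 (branches; this branch)]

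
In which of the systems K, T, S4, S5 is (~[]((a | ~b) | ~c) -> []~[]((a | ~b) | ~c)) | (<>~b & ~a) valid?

S5-tableau for the negation ~((~[]((a | ~b) | ~c) -> []~[]((a | ~b) | ~c)) | (<>~b & ~a)):
1. ~((~[]((a | ~b) | ~c) -> []~[]((a | ~b) | ~c)) | (<>~b & ~a)), 0
2. ~(~[]((a | ~b) | ~c) -> []~[]((a | ~b) | ~c)), 0
3. ~(<>~b & ~a), 0
4. ~[]((a | ~b) | ~c), 0
5. ~[]~[]((a | ~b) | ~c), 0
6. ~<>~b, 0
7. b, 0
8. ~((a | ~b) | ~c), 1
9. ~(a | ~b), 1
10. c, 1
11. ~a, 1
12. b, 1
13. []((a | ~b) | ~c), 2
14. b, 2
15. (a | ~b) | ~c, 0
16. (a | ~b) | ~c, 1
17. (a | ~b) | ~c, 2
18. a | ~b, 0
19. a | ~b, 1
20. ~c, 2
21. a, 0
22. ~b, 1
Accessibility: 0R0, 0R1, 0R2, 1R0, 1R1, 1R2, 2R0, 2R1, 2R2
Branch closes: b and ~b both at 1.
Every branch closes (one shown): valid in S5.
S4-tableau for the negation ~((~[]((a | ~b) | ~c) -> []~[]((a | ~b) | ~c)) | (<>~b & ~a)):
1. ~((~[]((a | ~b) | ~c) -> []~[]((a | ~b) | ~c)) | (<>~b & ~a)), 0
2. ~(~[]((a | ~b) | ~c) -> []~[]((a | ~b) | ~c)), 0
3. ~(<>~b & ~a), 0
4. ~[]((a | ~b) | ~c), 0
5. ~[]~[]((a | ~b) | ~c), 0
6. a, 0
7. ~((a | ~b) | ~c), 1
8. ~(a | ~b), 1
9. c, 1
10. ~a, 1
11. b, 1
12. []((a | ~b) | ~c), 2
13. (a | ~b) | ~c, 2
14. ~c, 2
Accessibility: 0R0, 0R1, 0R2, 1R1, 2R2
Complete open branch: countermodel on an S4-frame, so not valid in S4, nor in K, T (the same frame is also a K-frame and a T-frame).

S5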